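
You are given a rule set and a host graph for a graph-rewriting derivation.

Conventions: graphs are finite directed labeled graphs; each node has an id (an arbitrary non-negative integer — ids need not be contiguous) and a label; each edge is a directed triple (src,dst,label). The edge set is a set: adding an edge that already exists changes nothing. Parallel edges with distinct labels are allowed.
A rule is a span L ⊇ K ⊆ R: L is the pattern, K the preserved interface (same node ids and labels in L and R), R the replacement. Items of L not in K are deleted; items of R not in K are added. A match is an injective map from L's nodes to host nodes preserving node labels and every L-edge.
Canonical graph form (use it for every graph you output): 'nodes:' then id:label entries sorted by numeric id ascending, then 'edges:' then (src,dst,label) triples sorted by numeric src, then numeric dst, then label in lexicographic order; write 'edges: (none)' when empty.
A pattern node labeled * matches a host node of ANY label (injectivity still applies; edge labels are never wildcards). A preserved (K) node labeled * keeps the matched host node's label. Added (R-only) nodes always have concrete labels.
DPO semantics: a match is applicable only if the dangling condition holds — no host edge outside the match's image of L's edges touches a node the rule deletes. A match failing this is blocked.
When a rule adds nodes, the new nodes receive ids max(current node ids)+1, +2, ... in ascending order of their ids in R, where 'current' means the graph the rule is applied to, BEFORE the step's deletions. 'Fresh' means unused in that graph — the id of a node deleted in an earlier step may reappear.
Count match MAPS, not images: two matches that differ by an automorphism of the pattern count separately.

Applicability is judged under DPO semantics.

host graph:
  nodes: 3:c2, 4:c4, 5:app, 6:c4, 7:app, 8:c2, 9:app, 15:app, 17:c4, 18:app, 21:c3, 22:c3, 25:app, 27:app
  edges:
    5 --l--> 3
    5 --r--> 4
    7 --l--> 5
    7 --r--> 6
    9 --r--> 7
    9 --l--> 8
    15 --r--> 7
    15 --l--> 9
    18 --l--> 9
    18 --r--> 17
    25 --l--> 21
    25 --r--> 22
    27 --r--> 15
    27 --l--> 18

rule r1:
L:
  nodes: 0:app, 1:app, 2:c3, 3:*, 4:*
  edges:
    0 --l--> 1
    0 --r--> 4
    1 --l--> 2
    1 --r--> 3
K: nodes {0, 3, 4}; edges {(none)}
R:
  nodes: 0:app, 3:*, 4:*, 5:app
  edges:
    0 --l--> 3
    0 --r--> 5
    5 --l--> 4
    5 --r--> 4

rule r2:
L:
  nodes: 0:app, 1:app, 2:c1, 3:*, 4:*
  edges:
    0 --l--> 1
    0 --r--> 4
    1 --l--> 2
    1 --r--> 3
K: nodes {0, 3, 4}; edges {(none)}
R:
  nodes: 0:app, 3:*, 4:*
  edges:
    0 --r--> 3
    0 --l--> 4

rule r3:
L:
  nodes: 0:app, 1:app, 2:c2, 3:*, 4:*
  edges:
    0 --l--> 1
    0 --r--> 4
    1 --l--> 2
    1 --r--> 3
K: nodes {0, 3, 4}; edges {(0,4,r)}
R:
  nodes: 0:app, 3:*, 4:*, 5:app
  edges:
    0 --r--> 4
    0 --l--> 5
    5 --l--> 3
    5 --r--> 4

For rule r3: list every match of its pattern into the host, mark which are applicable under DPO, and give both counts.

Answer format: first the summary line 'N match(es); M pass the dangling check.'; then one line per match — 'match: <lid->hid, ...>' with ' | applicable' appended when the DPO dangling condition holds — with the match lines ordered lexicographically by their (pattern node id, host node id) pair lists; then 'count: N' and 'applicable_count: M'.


2 match(es); 1 pass the dangling check.
match: 0->7, 1->5, 2->3, 3->4, 4->6 | applicable
match: 0->18, 1->9, 2->8, 3->7, 4->17
count: 2
applicable_count: 1


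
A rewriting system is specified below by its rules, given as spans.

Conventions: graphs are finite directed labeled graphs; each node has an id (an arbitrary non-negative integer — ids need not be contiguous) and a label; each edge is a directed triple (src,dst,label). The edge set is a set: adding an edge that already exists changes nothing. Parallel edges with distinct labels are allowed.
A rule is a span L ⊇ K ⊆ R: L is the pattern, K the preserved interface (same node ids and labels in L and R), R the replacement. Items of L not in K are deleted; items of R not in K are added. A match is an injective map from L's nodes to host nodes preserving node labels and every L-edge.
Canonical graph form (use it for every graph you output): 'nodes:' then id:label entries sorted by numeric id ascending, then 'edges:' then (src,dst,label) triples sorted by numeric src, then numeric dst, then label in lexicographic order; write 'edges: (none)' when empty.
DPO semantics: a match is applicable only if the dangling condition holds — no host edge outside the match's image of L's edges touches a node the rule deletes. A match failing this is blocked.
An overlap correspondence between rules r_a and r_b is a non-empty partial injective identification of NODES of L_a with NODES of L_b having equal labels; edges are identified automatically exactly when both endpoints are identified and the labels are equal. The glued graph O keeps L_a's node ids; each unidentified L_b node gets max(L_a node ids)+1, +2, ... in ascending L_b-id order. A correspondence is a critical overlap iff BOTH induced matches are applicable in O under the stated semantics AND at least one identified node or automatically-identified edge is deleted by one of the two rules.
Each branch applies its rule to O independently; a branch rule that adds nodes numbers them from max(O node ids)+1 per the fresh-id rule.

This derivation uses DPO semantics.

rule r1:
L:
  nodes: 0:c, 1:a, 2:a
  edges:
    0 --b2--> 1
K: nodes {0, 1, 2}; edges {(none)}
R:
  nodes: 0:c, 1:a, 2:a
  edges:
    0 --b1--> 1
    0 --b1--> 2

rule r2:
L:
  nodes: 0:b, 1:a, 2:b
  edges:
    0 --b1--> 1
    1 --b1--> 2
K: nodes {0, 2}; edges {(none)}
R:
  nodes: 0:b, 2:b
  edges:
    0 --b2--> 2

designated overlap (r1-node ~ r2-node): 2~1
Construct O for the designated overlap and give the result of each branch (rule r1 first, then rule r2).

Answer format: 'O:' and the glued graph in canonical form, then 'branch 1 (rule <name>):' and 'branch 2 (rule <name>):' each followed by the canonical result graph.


O:
nodes: 0:c, 1:a, 2:a, 3:b, 4:b
edges: (0,1,b2); (2,4,b1); (3,2,b1)
branch 1 (rule r1):
nodes: 0:c, 1:a, 2:a, 3:b, 4:b
edges: (0,1,b1); (0,2,b1); (2,4,b1); (3,2,b1)
branch 2 (rule r2):
nodes: 0:c, 1:a, 3:b, 4:b
edges: (0,1,b2); (3,4,b2)


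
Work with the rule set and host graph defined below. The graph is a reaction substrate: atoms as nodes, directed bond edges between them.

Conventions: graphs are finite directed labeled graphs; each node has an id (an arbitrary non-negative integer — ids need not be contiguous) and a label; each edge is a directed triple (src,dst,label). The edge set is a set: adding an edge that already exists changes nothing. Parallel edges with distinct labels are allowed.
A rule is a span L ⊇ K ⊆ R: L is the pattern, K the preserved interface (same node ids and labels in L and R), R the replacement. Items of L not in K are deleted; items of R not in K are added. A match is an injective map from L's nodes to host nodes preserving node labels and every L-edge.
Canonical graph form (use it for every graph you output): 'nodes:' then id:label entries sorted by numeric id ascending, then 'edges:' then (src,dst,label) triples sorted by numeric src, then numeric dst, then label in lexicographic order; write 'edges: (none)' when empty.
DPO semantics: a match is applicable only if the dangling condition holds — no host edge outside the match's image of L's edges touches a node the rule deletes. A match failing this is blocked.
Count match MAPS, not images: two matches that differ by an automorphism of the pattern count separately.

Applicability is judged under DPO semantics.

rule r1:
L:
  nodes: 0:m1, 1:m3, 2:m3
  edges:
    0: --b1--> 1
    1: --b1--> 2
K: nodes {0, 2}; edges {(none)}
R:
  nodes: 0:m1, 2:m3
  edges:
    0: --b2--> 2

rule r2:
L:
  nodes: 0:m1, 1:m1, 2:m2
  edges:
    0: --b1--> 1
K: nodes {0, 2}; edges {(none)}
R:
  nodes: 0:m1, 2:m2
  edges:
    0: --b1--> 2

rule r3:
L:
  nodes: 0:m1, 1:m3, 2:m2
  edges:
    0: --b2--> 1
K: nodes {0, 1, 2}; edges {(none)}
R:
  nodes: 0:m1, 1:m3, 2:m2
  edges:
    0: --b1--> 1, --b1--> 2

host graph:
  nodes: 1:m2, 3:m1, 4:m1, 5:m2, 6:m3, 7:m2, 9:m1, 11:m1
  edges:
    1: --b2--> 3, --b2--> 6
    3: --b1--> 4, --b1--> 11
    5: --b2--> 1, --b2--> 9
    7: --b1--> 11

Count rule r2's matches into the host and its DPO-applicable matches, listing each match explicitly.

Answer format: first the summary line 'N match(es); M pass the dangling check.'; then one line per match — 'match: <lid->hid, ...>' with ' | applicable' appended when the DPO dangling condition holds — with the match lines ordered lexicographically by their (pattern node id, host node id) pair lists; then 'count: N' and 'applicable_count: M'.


6 match(es); 3 pass the dangling check.
match: 0->3, 1->4, 2->1 | applicable
match: 0->3, 1->4, 2->5 | applicable
match: 0->3, 1->4, 2->7 | applicable
match: 0->3, 1->11, 2->1
match: 0->3, 1->11, 2->5
match: 0->3, 1->11, 2->7
count: 6
applicable_count: 3


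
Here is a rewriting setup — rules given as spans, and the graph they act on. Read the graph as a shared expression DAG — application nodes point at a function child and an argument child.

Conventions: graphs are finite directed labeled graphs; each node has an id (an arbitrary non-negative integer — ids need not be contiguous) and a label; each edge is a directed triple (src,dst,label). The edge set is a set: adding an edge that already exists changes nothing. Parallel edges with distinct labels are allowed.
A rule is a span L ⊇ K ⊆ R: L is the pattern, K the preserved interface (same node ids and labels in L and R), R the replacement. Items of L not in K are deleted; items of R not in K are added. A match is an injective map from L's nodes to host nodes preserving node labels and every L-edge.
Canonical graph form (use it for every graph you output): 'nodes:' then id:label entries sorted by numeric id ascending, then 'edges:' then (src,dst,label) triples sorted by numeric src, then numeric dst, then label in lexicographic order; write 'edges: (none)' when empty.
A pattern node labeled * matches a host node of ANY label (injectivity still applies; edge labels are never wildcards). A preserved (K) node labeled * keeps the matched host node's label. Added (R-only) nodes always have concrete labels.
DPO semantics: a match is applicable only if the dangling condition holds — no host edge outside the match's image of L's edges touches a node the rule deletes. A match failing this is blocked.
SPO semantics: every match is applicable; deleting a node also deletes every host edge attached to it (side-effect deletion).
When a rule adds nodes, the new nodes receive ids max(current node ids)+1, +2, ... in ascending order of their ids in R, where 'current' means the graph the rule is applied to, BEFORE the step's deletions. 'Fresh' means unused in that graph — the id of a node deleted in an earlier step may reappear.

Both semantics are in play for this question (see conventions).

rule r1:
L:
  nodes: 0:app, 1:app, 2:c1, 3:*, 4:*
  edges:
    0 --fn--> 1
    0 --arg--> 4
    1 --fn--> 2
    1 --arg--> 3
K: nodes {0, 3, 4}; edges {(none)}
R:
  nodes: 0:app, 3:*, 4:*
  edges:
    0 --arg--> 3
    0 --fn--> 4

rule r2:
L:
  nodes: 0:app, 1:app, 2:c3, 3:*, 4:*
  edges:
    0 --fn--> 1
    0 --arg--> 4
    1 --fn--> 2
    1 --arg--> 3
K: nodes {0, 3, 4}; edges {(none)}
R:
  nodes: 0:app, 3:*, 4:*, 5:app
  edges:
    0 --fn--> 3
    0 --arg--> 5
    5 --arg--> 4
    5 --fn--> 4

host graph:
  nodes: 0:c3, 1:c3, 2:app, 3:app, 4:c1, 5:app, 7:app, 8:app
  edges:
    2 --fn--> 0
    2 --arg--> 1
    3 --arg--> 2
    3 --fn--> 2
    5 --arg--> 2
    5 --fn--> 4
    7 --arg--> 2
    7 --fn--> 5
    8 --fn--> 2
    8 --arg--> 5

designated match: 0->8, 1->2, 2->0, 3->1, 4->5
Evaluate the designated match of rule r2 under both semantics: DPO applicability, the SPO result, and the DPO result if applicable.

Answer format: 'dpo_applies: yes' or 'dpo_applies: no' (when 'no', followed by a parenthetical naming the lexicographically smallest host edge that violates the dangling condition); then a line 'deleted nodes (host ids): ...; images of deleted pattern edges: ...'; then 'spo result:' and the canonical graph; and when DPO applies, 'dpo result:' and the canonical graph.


dpo_applies: no
(the rule deletes node 2, which keeps host edge (3,2,arg) outside the match image — the dangling condition fails, DPO blocks; SPO proceeds and side-deletes such edges)
deleted nodes (host ids): 0, 2; images of deleted pattern edges: (2,0,fn); (2,1,arg); (8,2,fn); (8,5,arg)
spo result:
nodes: 1:c3, 3:app, 4:c1, 5:app, 7:app, 8:app, 9:app
edges: (5,4,fn); (7,5,fn); (8,1,fn); (8,9,arg); (9,5,arg); (9,5,fn)


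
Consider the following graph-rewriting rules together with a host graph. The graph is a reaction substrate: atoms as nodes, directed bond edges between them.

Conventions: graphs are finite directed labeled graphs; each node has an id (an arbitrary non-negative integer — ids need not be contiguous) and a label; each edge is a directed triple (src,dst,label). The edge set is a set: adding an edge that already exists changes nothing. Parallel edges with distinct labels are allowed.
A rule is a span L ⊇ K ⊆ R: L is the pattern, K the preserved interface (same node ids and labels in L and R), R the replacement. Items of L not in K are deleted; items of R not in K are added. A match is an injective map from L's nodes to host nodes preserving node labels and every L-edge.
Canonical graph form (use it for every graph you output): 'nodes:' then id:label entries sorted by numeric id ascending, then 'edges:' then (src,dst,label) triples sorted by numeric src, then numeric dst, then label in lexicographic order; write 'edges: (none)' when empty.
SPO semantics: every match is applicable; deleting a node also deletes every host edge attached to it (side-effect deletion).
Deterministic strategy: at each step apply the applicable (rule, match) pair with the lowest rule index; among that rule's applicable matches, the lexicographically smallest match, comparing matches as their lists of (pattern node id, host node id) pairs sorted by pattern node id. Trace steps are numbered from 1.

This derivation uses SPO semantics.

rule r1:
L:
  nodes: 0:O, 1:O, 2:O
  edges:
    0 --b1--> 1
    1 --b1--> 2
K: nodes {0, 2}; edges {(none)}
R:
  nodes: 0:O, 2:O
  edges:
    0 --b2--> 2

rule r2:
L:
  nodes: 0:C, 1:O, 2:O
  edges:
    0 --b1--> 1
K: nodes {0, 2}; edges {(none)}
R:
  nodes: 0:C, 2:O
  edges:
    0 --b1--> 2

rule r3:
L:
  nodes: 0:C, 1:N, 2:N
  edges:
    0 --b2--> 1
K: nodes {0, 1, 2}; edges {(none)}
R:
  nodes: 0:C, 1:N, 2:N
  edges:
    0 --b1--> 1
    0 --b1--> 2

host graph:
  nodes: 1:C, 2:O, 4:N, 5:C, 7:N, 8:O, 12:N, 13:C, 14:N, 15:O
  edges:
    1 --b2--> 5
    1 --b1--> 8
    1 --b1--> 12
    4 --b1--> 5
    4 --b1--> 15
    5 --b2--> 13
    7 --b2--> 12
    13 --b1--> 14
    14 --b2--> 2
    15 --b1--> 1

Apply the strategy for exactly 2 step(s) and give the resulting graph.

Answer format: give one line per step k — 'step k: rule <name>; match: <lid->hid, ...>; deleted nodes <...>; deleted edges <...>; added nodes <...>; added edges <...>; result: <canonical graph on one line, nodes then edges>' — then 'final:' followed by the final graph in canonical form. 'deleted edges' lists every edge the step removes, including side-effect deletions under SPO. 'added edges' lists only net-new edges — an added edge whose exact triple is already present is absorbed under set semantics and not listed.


step 1: rule r2; match: 0->1, 1->8, 2->2; deleted nodes 8; deleted edges (1,8,b1); added nodes (none); added edges (1,2,b1); result: nodes: 1:C, 2:O, 4:N, 5:C, 7:N, 12:N, 13:C, 14:N, 15:O edges: (1,2,b1); (1,5,b2); (1,12,b1); (4,5,b1); (4,15,b1); (5,13,b2); (7,12,b2); (13,14,b1); (14,2,b2); (15,1,b1)
step 2: rule r2; match: 0->1, 1->2, 2->15; deleted nodes 2; deleted edges (1,2,b1); (14,2,b2); added nodes (none); added edges (1,15,b1); result: nodes: 1:C, 4:N, 5:C, 7:N, 12:N, 13:C, 14:N, 15:O edges: (1,5,b2); (1,12,b1); (1,15,b1); (4,5,b1); (4,15,b1); (5,13,b2); (7,12,b2); (13,14,b1); (15,1,b1)
final:
nodes: 1:C, 4:N, 5:C, 7:N, 12:N, 13:C, 14:N, 15:O
edges: (1,5,b2); (1,12,b1); (1,15,b1); (4,5,b1); (4,15,b1); (5,13,b2); (7,12,b2); (13,14,b1); (15,1,b1)


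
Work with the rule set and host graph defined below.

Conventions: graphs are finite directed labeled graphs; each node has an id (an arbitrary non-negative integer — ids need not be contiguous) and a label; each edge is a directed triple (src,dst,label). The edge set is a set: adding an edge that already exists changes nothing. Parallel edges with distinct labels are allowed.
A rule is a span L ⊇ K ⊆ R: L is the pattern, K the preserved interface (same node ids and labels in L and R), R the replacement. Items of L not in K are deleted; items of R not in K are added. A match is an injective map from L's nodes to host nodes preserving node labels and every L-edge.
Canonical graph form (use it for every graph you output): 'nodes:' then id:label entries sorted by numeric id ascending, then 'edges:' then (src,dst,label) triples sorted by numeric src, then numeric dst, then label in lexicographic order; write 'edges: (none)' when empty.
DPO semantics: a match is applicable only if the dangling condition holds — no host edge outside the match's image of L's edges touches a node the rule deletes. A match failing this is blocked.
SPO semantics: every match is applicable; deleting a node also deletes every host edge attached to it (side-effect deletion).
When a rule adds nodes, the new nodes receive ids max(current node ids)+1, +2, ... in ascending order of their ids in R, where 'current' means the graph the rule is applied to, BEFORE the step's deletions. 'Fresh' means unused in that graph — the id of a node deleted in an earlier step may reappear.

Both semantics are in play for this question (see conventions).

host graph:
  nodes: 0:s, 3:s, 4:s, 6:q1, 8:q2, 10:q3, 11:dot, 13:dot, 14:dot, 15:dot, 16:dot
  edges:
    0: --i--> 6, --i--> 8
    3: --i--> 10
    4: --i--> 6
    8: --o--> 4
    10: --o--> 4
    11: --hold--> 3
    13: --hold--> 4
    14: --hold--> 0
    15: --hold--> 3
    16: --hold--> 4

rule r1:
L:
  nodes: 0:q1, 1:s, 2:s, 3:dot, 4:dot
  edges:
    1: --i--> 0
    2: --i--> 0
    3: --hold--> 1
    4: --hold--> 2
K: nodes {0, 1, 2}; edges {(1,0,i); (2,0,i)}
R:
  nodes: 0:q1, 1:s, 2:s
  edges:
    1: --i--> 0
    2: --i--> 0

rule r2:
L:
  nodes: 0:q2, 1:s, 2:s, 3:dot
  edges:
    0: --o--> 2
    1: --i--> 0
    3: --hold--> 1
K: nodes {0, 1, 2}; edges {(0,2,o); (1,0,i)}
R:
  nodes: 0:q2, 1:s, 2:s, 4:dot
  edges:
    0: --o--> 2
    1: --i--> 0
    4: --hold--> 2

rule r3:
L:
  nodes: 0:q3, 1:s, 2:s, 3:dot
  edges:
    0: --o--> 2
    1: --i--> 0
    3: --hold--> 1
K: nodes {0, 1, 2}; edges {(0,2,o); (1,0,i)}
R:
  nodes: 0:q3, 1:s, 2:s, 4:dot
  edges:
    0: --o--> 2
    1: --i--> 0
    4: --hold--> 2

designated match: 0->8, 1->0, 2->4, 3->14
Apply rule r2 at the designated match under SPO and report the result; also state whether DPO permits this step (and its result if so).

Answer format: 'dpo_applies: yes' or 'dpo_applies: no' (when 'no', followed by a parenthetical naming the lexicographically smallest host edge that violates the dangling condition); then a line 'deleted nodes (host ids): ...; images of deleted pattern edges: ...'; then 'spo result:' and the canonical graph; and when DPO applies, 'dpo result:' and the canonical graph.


dpo_applies: yes
deleted nodes (host ids): 14; images of deleted pattern edges: (14,0,hold)
spo result:
nodes: 0:s, 3:s, 4:s, 6:q1, 8:q2, 10:q3, 11:dot, 13:dot, 15:dot, 16:dot, 17:dot
edges: (0,6,i); (0,8,i); (3,10,i); (4,6,i); (8,4,o); (10,4,o); (11,3,hold); (13,4,hold); (15,3,hold); (16,4,hold); (17,4,hold)
dpo result:
nodes: 0:s, 3:s, 4:s, 6:q1, 8:q2, 10:q3, 11:dot, 13:dot, 15:dot, 16:dot, 17:dot
edges: (0,6,i); (0,8,i); (3,10,i); (4,6,i); (8,4,o); (10,4,o); (11,3,hold); (13,4,hold); (15,3,hold); (16,4,hold); (17,4,hold)


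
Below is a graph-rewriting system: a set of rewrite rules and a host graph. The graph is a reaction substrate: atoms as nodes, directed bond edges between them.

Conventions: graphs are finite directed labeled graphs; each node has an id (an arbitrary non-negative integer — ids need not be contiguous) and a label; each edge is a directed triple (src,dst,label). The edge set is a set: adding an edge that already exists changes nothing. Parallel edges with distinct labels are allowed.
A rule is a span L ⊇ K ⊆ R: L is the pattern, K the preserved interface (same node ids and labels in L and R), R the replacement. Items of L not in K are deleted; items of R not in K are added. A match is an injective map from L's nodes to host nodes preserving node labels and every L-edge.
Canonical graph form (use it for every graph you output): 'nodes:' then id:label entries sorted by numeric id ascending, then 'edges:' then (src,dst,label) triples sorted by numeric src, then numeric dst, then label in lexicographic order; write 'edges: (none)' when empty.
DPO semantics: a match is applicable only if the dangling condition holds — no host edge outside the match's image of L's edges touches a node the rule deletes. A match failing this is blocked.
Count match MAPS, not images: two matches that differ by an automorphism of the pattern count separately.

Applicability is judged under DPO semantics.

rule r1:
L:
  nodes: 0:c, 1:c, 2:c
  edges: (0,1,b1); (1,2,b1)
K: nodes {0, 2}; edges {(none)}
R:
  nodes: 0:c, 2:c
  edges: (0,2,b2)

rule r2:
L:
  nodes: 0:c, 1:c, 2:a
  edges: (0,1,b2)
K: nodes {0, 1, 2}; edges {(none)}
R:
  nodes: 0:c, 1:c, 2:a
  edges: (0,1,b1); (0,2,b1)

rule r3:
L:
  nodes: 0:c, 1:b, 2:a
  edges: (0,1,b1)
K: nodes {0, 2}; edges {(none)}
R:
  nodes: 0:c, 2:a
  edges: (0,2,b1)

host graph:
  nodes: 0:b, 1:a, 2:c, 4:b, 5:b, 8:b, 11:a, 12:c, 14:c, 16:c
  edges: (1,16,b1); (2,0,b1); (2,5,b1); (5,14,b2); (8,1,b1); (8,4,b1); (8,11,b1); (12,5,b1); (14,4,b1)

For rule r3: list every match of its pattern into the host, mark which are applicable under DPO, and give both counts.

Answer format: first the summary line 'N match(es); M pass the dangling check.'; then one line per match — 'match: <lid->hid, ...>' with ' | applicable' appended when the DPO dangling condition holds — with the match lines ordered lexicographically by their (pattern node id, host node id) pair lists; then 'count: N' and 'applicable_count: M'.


8 match(es); 2 pass the dangling check.
match: 0->2, 1->0, 2->1 | applicable
match: 0->2, 1->0, 2->11 | applicable
match: 0->2, 1->5, 2->1
match: 0->2, 1->5, 2->11
match: 0->12, 1->5, 2->1
match: 0->12, 1->5, 2->11
match: 0->14, 1->4, 2->1
match: 0->14, 1->4, 2->11
count: 8
applicable_count: 2


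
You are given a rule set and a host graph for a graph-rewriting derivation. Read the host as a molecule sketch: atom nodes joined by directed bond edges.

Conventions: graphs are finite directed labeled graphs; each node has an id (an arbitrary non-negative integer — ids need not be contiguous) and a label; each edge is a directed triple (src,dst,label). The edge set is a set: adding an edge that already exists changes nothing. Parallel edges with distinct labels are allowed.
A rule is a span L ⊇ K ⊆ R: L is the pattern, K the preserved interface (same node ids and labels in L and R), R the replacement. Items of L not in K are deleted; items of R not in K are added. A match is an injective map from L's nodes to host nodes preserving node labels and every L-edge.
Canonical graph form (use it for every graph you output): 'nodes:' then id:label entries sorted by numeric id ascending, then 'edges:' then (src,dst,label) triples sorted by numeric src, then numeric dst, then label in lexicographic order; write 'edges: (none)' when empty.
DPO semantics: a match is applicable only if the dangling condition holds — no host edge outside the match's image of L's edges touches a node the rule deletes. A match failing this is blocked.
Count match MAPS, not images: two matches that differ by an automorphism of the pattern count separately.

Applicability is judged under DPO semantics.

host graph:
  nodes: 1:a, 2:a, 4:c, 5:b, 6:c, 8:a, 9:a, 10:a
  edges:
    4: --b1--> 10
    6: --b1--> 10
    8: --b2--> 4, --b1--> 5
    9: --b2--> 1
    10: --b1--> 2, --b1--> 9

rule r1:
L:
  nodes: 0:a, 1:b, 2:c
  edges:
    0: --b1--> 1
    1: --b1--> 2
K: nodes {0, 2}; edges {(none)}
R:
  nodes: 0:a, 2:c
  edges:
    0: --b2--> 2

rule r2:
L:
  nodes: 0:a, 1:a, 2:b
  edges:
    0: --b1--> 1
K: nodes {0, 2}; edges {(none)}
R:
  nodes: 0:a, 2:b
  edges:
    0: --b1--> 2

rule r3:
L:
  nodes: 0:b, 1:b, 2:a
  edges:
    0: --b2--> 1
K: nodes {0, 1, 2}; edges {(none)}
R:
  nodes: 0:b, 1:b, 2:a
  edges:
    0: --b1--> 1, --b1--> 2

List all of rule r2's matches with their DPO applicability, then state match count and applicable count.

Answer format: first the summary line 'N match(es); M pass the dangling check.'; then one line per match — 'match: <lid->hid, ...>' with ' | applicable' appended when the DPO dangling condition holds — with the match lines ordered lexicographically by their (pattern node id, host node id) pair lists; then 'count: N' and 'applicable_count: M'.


2 match(es); 1 pass the dangling check.
match: 0->10, 1->2, 2->5 | applicable
match: 0->10, 1->9, 2->5
count: 2
applicable_count: 1


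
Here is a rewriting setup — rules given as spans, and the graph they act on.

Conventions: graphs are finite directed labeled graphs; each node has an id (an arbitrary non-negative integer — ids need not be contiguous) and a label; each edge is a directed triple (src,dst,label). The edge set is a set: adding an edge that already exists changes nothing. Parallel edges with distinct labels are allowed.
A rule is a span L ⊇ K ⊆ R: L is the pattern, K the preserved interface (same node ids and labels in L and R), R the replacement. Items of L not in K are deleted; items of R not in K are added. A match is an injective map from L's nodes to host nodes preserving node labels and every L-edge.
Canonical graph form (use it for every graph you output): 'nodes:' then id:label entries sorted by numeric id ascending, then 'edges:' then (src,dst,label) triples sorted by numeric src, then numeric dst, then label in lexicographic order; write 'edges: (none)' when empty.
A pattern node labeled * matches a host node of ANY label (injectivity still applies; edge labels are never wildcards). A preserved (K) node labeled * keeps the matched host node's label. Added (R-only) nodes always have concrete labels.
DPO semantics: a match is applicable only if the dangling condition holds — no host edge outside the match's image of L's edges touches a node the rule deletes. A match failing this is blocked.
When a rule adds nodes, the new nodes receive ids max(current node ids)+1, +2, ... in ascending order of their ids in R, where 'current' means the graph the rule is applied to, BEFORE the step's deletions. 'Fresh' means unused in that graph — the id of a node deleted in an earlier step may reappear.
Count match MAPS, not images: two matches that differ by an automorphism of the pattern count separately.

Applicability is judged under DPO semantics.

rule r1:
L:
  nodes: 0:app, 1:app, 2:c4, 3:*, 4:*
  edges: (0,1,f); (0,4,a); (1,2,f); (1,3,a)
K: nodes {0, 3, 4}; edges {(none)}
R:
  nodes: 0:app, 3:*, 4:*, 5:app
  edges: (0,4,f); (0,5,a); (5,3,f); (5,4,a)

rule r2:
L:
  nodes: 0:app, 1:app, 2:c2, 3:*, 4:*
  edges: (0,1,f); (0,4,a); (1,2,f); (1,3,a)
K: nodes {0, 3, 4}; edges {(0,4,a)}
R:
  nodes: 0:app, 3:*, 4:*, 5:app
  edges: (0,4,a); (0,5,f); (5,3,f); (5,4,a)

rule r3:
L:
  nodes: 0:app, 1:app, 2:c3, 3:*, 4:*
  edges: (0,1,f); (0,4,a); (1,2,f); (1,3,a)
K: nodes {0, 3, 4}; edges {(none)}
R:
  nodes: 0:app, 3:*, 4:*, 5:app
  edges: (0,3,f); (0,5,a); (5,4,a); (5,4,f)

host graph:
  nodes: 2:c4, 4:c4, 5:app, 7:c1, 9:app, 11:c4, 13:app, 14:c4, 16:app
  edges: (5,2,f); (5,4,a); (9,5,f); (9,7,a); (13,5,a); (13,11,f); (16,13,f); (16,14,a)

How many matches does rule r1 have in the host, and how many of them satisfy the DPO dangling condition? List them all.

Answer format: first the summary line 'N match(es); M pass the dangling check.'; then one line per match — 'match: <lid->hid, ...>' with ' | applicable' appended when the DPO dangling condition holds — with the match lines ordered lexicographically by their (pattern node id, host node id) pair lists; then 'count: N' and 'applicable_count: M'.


2 match(es); 1 pass the dangling check.
match: 0->9, 1->5, 2->2, 3->4, 4->7
match: 0->16, 1->13, 2->11, 3->5, 4->14 | applicable
count: 2
applicable_count: 1


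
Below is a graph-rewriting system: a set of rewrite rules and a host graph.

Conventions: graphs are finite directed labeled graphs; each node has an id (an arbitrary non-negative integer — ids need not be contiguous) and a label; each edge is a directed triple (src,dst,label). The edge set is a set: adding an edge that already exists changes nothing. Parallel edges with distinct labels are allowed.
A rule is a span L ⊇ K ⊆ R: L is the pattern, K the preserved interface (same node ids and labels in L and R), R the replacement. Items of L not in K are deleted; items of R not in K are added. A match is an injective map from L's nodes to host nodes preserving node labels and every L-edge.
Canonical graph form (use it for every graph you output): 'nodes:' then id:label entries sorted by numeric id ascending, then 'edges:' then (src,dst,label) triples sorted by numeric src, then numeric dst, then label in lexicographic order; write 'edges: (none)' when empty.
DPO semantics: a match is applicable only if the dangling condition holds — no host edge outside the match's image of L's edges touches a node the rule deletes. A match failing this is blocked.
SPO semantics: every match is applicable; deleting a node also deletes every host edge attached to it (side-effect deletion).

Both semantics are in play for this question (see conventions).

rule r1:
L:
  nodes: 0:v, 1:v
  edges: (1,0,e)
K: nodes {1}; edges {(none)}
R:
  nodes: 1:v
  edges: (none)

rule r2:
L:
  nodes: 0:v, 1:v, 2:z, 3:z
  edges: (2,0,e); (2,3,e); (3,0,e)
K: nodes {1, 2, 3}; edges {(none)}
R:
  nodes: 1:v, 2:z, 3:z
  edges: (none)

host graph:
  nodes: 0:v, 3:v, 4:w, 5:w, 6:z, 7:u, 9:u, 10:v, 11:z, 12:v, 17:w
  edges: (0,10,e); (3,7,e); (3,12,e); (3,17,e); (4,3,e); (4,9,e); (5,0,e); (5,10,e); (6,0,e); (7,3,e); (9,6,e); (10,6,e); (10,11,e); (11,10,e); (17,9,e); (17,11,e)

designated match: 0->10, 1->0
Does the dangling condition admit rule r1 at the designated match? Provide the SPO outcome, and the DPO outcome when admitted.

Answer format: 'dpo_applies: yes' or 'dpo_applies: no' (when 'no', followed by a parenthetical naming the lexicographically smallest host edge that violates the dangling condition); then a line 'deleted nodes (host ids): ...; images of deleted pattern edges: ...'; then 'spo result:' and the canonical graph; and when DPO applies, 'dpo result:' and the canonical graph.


dpo_applies: no
(the rule deletes node 10, which keeps host edge (5,10,e) outside the match image — the dangling condition fails, DPO blocks; SPO proceeds and side-deletes such edges)
deleted nodes (host ids): 10; images of deleted pattern edges: (0,10,e)
spo result:
nodes: 0:v, 3:v, 4:w, 5:w, 6:z, 7:u, 9:u, 11:z, 12:v, 17:w
edges: (3,7,e); (3,12,e); (3,17,e); (4,3,e); (4,9,e); (5,0,e); (6,0,e); (7,3,e); (9,6,e); (17,9,e); (17,11,e)


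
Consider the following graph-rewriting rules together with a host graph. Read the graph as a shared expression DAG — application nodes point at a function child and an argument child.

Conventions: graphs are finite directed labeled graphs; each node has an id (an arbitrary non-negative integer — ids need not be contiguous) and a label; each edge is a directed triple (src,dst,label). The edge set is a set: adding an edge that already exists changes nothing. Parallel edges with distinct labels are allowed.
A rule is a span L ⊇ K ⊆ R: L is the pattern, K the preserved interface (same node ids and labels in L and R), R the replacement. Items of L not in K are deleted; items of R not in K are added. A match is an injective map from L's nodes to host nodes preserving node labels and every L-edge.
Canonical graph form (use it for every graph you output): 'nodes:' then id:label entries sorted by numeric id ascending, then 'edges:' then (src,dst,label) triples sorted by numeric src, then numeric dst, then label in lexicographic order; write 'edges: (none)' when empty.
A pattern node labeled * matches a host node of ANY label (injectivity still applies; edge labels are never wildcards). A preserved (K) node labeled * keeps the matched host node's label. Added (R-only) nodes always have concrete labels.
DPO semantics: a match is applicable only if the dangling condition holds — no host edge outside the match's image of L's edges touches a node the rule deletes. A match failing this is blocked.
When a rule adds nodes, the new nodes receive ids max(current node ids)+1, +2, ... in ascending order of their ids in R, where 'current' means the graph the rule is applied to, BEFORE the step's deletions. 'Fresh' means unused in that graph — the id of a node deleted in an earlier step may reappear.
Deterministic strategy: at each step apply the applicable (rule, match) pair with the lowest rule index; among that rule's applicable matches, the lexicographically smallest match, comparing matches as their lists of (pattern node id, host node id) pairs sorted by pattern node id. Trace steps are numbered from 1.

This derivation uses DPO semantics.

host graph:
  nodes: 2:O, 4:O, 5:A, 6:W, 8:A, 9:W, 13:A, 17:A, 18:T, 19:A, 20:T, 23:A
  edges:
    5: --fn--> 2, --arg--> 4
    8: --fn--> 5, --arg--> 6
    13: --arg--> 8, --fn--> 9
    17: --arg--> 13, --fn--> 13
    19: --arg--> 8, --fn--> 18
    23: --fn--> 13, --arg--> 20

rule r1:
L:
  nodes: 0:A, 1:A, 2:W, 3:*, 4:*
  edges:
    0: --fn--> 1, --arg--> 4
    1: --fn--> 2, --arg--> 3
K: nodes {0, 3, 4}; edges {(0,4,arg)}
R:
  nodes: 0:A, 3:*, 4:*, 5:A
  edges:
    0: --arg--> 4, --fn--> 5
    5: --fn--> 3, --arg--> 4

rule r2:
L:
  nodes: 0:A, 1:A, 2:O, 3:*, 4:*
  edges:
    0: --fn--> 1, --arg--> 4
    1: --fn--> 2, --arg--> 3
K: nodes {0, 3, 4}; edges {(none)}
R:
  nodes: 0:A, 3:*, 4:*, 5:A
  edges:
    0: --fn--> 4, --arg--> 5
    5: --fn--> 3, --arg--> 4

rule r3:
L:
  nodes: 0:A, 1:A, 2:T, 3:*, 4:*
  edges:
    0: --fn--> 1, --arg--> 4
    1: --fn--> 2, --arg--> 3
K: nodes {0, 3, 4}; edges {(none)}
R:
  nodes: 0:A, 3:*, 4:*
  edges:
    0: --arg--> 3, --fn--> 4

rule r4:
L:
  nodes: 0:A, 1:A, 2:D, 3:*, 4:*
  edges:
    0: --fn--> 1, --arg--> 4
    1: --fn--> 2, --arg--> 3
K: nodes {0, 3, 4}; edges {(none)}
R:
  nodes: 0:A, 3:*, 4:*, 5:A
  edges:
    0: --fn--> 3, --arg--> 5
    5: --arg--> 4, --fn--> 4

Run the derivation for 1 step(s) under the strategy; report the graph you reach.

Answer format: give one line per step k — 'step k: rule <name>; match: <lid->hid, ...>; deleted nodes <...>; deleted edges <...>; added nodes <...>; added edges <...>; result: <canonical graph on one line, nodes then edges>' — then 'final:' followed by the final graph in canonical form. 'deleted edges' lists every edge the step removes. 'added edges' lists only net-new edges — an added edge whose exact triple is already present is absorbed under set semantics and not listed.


step 1: rule r2; match: 0->8, 1->5, 2->2, 3->4, 4->6; deleted nodes 2, 5; deleted edges (5,2,fn); (5,4,arg); (8,5,fn); (8,6,arg); added nodes 24; added edges (8,6,fn); (8,24,arg); (24,4,fn); (24,6,arg); result: nodes: 4:O, 6:W, 8:A, 9:W, 13:A, 17:A, 18:T, 19:A, 20:T, 23:A, 24:A edges: (8,6,fn); (8,24,arg); (13,8,arg); (13,9,fn); (17,13,arg); (17,13,fn); (19,8,arg); (19,18,fn); (23,13,fn); (23,20,arg); (24,4,fn); (24,6,arg)
final:
nodes: 4:O, 6:W, 8:A, 9:W, 13:A, 17:A, 18:T, 19:A, 20:T, 23:A, 24:A
edges: (8,6,fn); (8,24,arg); (13,8,arg); (13,9,fn); (17,13,arg); (17,13,fn); (19,8,arg); (19,18,fn); (23,13,fn); (23,20,arg); (24,4,fn); (24,6,arg)


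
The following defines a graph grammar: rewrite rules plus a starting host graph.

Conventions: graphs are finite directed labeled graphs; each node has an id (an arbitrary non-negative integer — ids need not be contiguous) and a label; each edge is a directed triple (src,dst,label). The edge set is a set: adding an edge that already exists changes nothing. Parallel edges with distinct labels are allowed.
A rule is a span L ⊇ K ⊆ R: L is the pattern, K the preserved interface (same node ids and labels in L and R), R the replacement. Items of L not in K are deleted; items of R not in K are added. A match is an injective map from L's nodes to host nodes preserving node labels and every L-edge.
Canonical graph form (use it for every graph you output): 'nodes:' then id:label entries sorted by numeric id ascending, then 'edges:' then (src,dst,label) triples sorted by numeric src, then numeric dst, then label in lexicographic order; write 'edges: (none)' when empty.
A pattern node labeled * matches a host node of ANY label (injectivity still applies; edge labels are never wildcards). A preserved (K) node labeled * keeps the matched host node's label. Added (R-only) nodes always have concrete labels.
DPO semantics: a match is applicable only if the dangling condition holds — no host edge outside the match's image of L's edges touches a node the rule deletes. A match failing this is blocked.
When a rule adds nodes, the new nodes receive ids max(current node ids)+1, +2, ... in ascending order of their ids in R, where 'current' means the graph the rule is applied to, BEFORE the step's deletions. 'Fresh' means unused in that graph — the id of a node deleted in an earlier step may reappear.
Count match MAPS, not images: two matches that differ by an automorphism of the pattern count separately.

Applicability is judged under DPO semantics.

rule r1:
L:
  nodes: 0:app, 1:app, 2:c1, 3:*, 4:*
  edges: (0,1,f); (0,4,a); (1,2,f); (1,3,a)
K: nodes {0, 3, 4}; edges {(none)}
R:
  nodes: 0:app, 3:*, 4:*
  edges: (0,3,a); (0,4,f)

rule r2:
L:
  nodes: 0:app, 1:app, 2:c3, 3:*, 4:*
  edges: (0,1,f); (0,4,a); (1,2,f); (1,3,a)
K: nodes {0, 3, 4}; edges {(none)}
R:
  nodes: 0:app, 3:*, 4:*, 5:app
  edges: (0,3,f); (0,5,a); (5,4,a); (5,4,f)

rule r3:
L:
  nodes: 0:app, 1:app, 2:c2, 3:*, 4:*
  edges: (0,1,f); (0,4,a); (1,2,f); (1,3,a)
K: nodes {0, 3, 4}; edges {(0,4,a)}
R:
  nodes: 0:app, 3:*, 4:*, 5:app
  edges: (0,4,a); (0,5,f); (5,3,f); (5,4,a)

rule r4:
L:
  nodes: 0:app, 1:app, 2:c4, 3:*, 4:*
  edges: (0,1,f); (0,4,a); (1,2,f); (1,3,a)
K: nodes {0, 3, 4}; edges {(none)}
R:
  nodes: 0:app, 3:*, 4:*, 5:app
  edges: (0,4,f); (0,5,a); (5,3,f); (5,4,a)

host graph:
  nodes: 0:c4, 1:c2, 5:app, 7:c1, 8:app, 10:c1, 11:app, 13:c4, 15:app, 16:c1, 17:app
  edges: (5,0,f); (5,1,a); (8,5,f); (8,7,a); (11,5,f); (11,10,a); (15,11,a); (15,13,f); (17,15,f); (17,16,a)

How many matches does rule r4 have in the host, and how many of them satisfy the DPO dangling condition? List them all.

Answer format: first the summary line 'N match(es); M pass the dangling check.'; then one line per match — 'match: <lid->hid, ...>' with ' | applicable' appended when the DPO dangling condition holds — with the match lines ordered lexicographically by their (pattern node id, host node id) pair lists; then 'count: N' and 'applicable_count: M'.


3 match(es); 1 pass the dangling check.
match: 0->8, 1->5, 2->0, 3->1, 4->7
match: 0->11, 1->5, 2->0, 3->1, 4->10
match: 0->17, 1->15, 2->13, 3->11, 4->16 | applicable
count: 3
applicable_count: 1


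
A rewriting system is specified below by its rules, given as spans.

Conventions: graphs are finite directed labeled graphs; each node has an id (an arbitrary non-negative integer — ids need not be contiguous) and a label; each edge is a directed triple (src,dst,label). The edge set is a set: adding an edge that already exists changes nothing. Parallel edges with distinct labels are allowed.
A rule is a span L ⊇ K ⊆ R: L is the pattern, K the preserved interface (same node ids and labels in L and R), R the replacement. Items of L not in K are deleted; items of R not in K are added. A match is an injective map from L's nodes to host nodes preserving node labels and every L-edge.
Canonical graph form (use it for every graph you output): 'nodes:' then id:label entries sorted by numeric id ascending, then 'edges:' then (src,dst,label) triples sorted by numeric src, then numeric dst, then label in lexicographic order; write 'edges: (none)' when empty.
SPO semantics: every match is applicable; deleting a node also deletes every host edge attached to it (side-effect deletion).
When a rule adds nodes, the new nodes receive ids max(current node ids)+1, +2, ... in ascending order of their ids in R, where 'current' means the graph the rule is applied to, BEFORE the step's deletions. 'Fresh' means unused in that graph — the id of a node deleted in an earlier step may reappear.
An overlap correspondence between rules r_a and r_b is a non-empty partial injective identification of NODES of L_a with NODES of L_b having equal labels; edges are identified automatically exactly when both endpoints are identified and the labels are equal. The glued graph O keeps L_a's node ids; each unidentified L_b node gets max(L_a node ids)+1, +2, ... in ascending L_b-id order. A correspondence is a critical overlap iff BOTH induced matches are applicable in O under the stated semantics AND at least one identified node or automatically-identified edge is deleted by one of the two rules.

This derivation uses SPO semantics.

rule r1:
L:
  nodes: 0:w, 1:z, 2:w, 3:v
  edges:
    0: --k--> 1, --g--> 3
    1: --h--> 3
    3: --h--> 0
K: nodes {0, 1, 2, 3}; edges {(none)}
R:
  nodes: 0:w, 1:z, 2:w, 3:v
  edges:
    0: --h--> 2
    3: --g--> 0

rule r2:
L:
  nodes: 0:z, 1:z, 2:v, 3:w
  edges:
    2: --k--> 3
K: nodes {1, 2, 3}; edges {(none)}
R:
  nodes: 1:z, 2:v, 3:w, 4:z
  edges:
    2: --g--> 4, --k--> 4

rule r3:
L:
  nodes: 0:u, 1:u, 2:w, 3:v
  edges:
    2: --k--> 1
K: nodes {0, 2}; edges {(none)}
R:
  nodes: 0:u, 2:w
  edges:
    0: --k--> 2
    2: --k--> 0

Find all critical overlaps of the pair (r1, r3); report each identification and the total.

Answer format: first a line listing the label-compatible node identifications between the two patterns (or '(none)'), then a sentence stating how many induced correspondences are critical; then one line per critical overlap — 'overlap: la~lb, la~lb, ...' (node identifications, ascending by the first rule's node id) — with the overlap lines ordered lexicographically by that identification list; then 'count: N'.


label-compatible node identifications between L(r1) and L(r3): 0~2, 2~2, 3~3
3 of the induced correspondences are critical overlaps of r1 and r3.
overlap: 0~2, 3~3
overlap: 2~2, 3~3
overlap: 3~3
count: 3
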